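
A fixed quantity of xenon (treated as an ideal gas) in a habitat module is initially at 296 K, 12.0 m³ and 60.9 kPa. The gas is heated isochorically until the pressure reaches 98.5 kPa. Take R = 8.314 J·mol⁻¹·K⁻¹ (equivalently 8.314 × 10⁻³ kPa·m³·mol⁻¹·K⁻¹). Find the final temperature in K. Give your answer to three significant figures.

T₂ ≈ 479 K

V constant ⇒ P ∝ T: V₂ = V₁; T₂ = T₁·(P₂/P₁) = 478.8 K.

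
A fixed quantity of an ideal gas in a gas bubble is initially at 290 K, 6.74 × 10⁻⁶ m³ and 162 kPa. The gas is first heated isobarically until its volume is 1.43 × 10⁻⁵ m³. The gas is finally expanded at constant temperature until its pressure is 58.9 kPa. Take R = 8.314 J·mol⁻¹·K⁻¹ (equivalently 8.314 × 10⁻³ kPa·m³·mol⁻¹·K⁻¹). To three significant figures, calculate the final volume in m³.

P constant ⇒ V ∝ T: P₂ = P₁; T₂ = T₁·(V₂/V₁) = 615.3 K.
Isothermal, so P V is constant: T₃ = T₂; V₃ = V₂·(P₂/P₃) = 3.933e-05 m³.

V₃ ≈ 3.93e-05 m³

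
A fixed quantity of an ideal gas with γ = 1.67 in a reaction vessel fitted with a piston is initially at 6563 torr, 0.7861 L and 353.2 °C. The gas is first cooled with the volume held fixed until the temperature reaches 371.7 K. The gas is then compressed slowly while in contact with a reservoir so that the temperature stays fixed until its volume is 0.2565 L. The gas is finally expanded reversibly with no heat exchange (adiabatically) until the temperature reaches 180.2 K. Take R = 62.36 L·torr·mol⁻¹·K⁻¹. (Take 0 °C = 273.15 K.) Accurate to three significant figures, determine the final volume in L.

Convert: T₁ = 626.3 K.
Isochoric, so P/T is constant: V₂ = V₁; P₂ = P₁·(T₂/T₁) = 3895 torr.
T constant ⇒ Boyle's law P V = const: T₃ = T₂; P₃ = P₂·(V₂/V₃) = 1.194e+04 torr.
Adiabatic (γ = 1.67), T V^(γ−1) and P V^γ constant: P₄ = P₃·(T₄/T₃)^(γ/(γ−1)) = 1964 torr; V₄ = V₃·(T₃/T₄)^(1/(γ−1)) = 0.7558 L.

V₄ ≈ 0.756 L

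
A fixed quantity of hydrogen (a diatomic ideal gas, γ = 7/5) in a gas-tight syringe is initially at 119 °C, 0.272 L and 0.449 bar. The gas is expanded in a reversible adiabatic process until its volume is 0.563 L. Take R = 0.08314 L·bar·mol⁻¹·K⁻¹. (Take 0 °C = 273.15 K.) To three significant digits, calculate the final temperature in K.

T₂ ≈ 293 K

Convert: T₁ = 392.1 K.
Reversible adiabatic, γ = 7/5: T₂ = T₁·(V₁/V₂)^(γ−1) = 293.1 K; P₂ = P₁·(V₁/V₂)^γ = 0.1622 bar.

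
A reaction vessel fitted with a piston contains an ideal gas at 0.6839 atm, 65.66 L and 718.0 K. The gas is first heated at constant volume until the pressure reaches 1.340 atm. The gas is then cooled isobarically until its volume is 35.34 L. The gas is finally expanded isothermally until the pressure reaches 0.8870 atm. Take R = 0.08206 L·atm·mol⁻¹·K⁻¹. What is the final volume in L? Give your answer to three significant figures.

V₄ ≈ 53.4 L

V constant ⇒ P ∝ T: V₂ = V₁; T₂ = T₁·(P₂/P₁) = 1407 K.
P constant ⇒ V ∝ T: P₃ = P₂; T₃ = T₂·(V₃/V₂) = 757.2 K.
T constant ⇒ Boyle's law P V = const: T₄ = T₃; V₄ = V₃·(P₃/P₄) = 53.39 L.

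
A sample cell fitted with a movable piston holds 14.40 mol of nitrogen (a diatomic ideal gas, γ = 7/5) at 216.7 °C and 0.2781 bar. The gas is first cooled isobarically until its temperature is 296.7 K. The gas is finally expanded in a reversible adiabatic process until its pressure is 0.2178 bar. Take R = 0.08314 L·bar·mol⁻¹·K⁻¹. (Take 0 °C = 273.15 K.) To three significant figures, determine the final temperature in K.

Convert: T₁ = 489.8 K.
From PV = nRT: V₁ = nRT₁/P₁ = 2109 L.
Isobaric, so V/T is constant: P₂ = P₁; V₂ = V₁·(T₂/T₁) = 1277 L.
Reversible adiabatic, γ = 7/5: T₃ = T₂·(P₃/P₂)^((γ−1)/γ) = 276.7 K; V₃ = V₂·(P₂/P₃)^(1/γ) = 1521 L.

T₃ ≈ 277 K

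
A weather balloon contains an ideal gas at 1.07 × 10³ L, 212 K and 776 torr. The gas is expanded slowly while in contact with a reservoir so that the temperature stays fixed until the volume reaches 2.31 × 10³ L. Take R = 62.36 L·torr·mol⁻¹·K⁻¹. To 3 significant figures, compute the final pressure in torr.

P₂ ≈ 359 torr

Isothermal, so P V is constant: T₂ = T₁; P₂ = P₁·(V₁/V₂) = 359.4 torr.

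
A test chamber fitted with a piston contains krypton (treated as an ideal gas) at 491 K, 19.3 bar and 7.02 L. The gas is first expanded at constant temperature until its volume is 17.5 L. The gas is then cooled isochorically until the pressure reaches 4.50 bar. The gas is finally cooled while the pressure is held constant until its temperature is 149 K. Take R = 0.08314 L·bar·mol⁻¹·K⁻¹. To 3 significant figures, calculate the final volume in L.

T constant ⇒ Boyle's law P V = const: T₂ = T₁; P₂ = P₁·(V₁/V₂) = 7.742 bar.
V constant ⇒ P ∝ T: V₃ = V₂; T₃ = T₂·(P₃/P₂) = 285.4 K.
Isobaric, so V/T is constant: P₄ = P₃; V₄ = V₃·(T₄/T₃) = 9.137 L.

V₄ ≈ 9.14 L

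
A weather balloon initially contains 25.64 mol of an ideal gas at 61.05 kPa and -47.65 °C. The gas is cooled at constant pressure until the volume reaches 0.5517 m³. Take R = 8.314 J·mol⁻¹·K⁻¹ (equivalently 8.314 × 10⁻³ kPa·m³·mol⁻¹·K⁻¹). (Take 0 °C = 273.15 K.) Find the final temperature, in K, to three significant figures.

Convert: T₁ = 225.5 K.
From PV = nRT: V₁ = nRT₁/P₁ = 0.7874 m³.
Isobaric, so V/T is constant: P₂ = P₁; T₂ = T₁·(V₂/V₁) = 158.0 K.

T₂ ≈ 158 K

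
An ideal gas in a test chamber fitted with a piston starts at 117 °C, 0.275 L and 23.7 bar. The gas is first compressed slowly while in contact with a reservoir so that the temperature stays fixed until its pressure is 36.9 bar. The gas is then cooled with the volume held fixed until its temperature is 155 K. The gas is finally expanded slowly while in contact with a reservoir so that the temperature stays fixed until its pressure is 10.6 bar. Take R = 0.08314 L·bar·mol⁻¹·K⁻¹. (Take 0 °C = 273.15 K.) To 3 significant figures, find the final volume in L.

Convert: T₁ = 390.1 K.
T constant ⇒ Boyle's law P V = const: T₂ = T₁; V₂ = V₁·(P₁/P₂) = 0.1766 L.
Isochoric, so P/T is constant: V₃ = V₂; P₃ = P₂·(T₃/T₂) = 14.66 bar.
T constant ⇒ Boyle's law P V = const: T₄ = T₃; V₄ = V₃·(P₃/P₄) = 0.2443 L.

V₄ ≈ 0.244 L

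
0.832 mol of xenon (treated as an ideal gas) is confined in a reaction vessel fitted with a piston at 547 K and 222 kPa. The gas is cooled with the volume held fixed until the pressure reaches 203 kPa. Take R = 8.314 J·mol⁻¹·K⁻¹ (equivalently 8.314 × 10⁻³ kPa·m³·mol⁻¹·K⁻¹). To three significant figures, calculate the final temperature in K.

T₂ ≈ 500 K

From PV = nRT: V₁ = nRT₁/P₁ = 0.01704 m³.
Isochoric, so P/T is constant: V₂ = V₁; T₂ = T₁·(P₂/P₁) = 500.2 K.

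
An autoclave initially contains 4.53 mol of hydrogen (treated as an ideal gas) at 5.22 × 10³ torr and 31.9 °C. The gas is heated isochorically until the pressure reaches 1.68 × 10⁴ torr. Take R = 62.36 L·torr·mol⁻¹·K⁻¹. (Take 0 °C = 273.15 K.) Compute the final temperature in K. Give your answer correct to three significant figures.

T₂ ≈ 982 K

Convert: T₁ = 305.0 K.
From PV = nRT: V₁ = nRT₁/P₁ = 16.51 L.
V constant ⇒ P ∝ T: V₂ = V₁; T₂ = T₁·(P₂/P₁) = 981.8 K.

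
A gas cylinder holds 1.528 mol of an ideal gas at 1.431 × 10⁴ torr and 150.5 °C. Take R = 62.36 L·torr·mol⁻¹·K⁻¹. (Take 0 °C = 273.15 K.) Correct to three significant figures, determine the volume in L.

V ≈ 2.82 L

Convert: T = 423.65 K.
PV = nRT ⇒ V = nRT/P = (1.528 × 62.36 × 423.65) / 1.431e+04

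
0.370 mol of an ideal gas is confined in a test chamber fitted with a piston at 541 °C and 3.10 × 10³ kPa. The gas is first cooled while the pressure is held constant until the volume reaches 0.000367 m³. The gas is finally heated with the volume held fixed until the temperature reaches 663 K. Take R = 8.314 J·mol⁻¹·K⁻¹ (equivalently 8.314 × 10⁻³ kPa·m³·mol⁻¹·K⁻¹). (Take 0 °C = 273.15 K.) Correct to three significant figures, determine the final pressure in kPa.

Convert: T₁ = 814.1 K.
From PV = nRT: V₁ = nRT₁/P₁ = 0.0008079 m³.
P constant ⇒ V ∝ T: P₂ = P₁; T₂ = T₁·(V₂/V₁) = 369.8 K.
V constant ⇒ P ∝ T: V₃ = V₂; P₃ = P₂·(T₃/T₂) = 5557 kPa.

P₃ ≈ 5.56e+03 kPa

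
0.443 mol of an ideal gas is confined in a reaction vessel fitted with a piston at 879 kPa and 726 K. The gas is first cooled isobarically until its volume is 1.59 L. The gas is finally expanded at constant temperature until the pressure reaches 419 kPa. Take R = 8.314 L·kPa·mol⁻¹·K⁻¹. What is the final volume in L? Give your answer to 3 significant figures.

From PV = nRT: V₁ = nRT₁/P₁ = 3.042 L.
P constant ⇒ V ∝ T: P₂ = P₁; T₂ = T₁·(V₂/V₁) = 379.5 K.
Isothermal, so P V is constant: T₃ = T₂; V₃ = V₂·(P₂/P₃) = 3.336 L.

V₃ ≈ 3.34 L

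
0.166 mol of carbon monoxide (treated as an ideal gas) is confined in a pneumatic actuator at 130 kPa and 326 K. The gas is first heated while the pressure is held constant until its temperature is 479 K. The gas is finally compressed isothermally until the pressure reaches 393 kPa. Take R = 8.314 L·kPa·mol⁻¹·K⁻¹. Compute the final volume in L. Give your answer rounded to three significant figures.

From PV = nRT: V₁ = nRT₁/P₁ = 3.461 L.
Isobaric, so V/T is constant: P₂ = P₁; V₂ = V₁·(T₂/T₁) = 5.085 L.
T constant ⇒ Boyle's law P V = const: T₃ = T₂; V₃ = V₂·(P₂/P₃) = 1.682 L.

V₃ ≈ 1.68 L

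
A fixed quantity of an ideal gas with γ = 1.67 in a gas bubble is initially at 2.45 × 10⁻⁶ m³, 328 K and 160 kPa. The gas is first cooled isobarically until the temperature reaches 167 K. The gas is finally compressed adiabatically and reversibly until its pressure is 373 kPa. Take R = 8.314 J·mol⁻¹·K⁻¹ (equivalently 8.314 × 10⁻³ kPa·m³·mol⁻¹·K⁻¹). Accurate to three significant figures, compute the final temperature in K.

T₃ ≈ 235 K

P constant ⇒ V ∝ T: P₂ = P₁; V₂ = V₁·(T₂/T₁) = 1.247e-06 m³.
Reversible adiabatic, γ = 1.67: T₃ = T₂·(P₃/P₂)^((γ−1)/γ) = 234.5 K; V₃ = V₂·(P₂/P₃)^(1/γ) = 7.514e-07 m³.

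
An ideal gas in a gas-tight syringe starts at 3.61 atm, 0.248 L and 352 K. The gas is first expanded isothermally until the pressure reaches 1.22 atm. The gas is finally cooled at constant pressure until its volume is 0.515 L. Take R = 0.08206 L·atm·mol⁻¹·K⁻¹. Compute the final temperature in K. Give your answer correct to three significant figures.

T₃ ≈ 247 K

T constant ⇒ Boyle's law P V = const: T₂ = T₁; V₂ = V₁·(P₁/P₂) = 0.7338 L.
Isobaric, so V/T is constant: P₃ = P₂; T₃ = T₂·(V₃/V₂) = 247.0 K.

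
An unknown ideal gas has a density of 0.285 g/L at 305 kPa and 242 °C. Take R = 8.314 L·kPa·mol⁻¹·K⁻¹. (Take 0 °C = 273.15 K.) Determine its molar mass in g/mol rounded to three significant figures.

ρ = PM/(RT) ⇒ M = ρRT/P = (0.285 × 8.314 × 515.1) / 305

M ≈ 4.00 g/mol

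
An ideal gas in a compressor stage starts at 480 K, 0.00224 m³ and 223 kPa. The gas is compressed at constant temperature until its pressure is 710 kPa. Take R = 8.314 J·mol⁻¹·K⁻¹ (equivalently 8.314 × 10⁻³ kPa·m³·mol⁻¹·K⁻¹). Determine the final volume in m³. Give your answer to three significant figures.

V₂ ≈ 0.000704 m³

Isothermal, so P V is constant: T₂ = T₁; V₂ = V₁·(P₁/P₂) = 0.0007035 m³.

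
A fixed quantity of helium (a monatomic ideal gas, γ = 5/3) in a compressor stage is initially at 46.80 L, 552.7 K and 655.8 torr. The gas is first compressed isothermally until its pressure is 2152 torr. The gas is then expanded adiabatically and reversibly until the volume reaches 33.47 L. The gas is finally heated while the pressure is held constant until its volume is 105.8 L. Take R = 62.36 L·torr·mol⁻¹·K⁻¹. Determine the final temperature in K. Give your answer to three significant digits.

Isothermal, so P V is constant: T₂ = T₁; V₂ = V₁·(P₁/P₂) = 14.26 L.
Adiabatic (γ = 5/3), T V^(γ−1) and P V^γ constant: T₃ = T₂·(V₂/V₃)^(γ−1) = 313.0 K; P₃ = P₂·(V₂/V₃)^γ = 519.2 torr.
P constant ⇒ V ∝ T: P₄ = P₃; T₄ = T₃·(V₄/V₃) = 989.3 K.

T₄ ≈ 989 K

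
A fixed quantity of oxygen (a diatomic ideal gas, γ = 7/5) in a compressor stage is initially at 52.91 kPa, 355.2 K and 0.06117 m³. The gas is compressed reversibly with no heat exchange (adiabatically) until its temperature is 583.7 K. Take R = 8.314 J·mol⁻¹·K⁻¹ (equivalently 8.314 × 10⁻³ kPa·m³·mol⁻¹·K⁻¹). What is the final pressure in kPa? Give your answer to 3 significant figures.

P₂ ≈ 301 kPa

Adiabatic (γ = 7/5), T V^(γ−1) and P V^γ constant: P₂ = P₁·(T₂/T₁)^(γ/(γ−1)) = 301.0 kPa; V₂ = V₁·(T₁/T₂)^(1/(γ−1)) = 0.01767 m³.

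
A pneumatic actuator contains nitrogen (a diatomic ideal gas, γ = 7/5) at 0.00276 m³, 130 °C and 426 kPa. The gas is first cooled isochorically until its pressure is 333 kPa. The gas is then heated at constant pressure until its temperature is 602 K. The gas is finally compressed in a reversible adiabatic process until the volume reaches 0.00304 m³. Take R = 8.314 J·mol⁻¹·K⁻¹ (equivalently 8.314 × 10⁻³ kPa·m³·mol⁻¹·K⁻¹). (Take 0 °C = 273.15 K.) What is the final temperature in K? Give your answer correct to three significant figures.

Convert: T₁ = 403.1 K.
Isochoric, so P/T is constant: V₂ = V₁; T₂ = T₁·(P₂/P₁) = 315.1 K.
P constant ⇒ V ∝ T: P₃ = P₂; V₃ = V₂·(T₃/T₂) = 0.005272 m³.
Reversible adiabatic, γ = 7/5: T₄ = T₃·(V₃/V₄)^(γ−1) = 750.3 K; P₄ = P₃·(V₃/V₄)^γ = 719.8 kPa.

T₄ ≈ 750 K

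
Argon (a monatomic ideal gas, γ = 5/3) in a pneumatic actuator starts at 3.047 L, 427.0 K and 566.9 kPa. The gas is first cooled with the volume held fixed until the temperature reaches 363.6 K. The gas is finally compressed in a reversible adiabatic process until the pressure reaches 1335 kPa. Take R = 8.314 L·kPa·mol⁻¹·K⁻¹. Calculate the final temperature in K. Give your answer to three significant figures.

V constant ⇒ P ∝ T: V₂ = V₁; P₂ = P₁·(T₂/T₁) = 482.7 kPa.
Reversible adiabatic, γ = 5/3: T₃ = T₂·(P₃/P₂)^((γ−1)/γ) = 546.2 K; V₃ = V₂·(P₂/P₃)^(1/γ) = 1.655 L.

T₃ ≈ 546 K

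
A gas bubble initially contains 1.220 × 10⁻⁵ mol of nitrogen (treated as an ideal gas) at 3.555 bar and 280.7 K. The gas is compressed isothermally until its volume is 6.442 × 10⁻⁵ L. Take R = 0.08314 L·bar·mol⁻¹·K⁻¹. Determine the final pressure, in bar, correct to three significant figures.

From PV = nRT: V₁ = nRT₁/P₁ = 8.009e-05 L.
Isothermal, so P V is constant: T₂ = T₁; P₂ = P₁·(V₁/V₂) = 4.420 bar.

P₂ ≈ 4.42 bar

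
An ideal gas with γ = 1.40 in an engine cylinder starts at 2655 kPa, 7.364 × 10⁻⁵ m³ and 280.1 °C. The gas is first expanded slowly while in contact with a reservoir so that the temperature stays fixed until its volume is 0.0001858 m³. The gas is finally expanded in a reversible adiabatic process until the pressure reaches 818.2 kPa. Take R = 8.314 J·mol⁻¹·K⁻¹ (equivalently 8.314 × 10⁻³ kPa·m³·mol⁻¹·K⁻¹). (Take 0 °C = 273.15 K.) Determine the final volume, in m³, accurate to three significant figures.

V₃ ≈ 0.000222 m³

Convert: T₁ = 553.2 K.
T constant ⇒ Boyle's law P V = const: T₂ = T₁; P₂ = P₁·(V₁/V₂) = 1052 kPa.
Reversible adiabatic, γ = 1.40: T₃ = T₂·(P₃/P₂)^((γ−1)/γ) = 514.9 K; V₃ = V₂·(P₂/P₃)^(1/γ) = 0.0002224 m³.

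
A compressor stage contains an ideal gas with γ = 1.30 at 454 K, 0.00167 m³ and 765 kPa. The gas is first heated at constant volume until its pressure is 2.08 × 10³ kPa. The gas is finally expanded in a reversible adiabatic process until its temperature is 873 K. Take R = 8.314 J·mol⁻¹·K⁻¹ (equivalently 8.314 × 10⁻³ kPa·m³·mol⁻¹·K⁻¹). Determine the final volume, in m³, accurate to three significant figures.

Isochoric, so P/T is constant: V₂ = V₁; T₂ = T₁·(P₂/P₁) = 1234 K.
Reversible adiabatic, γ = 1.30: P₃ = P₂·(T₃/T₂)^(γ/(γ−1)) = 463.6 kPa; V₃ = V₂·(T₂/T₃)^(1/(γ−1)) = 0.005299 m³.

V₃ ≈ 0.00530 m³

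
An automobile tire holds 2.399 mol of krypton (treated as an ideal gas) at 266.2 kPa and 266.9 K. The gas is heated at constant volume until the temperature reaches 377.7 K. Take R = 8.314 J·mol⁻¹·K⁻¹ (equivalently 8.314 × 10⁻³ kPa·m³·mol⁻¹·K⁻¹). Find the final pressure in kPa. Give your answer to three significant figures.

P₂ ≈ 377 kPa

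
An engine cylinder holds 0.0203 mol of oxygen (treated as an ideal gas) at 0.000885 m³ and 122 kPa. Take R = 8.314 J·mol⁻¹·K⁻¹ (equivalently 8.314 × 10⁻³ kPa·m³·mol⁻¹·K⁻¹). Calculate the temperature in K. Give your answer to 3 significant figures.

T ≈ 640 K

PV = nRT ⇒ T = PV/(nR) = (122 × 0.000885) / (0.0203 × 8.314 × 10⁻³)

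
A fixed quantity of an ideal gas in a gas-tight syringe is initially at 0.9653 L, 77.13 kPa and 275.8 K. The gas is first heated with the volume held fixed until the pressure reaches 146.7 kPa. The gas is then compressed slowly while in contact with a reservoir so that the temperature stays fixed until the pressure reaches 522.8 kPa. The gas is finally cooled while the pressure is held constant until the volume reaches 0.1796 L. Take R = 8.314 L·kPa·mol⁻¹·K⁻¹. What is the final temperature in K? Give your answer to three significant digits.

T₄ ≈ 348 K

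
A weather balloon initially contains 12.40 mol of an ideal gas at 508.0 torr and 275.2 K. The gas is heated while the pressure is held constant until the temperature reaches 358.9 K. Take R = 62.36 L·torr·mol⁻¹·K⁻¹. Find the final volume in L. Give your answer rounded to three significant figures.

V₂ ≈ 546 L

From PV = nRT: V₁ = nRT₁/P₁ = 418.9 L.
Isobaric, so V/T is constant: P₂ = P₁; V₂ = V₁·(T₂/T₁) = 546.3 L.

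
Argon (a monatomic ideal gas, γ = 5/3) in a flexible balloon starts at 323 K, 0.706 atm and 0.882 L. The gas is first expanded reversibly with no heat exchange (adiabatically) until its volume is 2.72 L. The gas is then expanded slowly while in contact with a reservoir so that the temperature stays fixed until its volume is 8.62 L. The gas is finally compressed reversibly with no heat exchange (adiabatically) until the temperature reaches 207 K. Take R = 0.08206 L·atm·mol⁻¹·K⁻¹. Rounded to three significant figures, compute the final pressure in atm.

Reversible adiabatic, γ = 5/3: T₂ = T₁·(V₁/V₂)^(γ−1) = 152.5 K; P₂ = P₁·(V₁/V₂)^γ = 0.1081 atm.
T constant ⇒ Boyle's law P V = const: T₃ = T₂; P₃ = P₂·(V₂/V₃) = 0.03410 atm.
Adiabatic (γ = 5/3), T V^(γ−1) and P V^γ constant: P₄ = P₃·(T₄/T₃)^(γ/(γ−1)) = 0.07325 atm; V₄ = V₃·(T₃/T₄)^(1/(γ−1)) = 5.448 L.

P₄ ≈ 0.0732 atm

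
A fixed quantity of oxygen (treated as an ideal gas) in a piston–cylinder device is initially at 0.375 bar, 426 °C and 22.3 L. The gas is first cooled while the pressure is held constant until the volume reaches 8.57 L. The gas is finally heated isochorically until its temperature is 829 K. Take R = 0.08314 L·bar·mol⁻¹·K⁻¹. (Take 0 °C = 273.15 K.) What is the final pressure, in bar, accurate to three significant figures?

P₃ ≈ 1.16 bar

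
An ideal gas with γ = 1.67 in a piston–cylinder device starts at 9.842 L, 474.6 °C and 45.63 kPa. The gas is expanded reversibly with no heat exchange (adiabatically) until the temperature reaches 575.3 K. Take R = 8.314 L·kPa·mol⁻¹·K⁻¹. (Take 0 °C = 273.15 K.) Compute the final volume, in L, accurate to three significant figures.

Convert: T₁ = 747.8 K.
Adiabatic (γ = 1.67), T V^(γ−1) and P V^γ constant: P₂ = P₁·(T₂/T₁)^(γ/(γ−1)) = 23.74 kPa; V₂ = V₁·(T₁/T₂)^(1/(γ−1)) = 14.56 L.

V₂ ≈ 14.6 L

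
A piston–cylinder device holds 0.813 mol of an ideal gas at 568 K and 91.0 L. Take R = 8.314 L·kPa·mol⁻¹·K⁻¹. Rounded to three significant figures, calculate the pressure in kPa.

PV = nRT ⇒ P = nRT/V = (0.813 × 8.314 × 568) / 91.0

P ≈ 42.2 kPa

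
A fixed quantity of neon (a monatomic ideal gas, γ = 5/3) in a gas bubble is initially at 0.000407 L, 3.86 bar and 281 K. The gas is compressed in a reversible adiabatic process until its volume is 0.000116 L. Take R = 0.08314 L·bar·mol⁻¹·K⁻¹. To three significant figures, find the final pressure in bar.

Reversible adiabatic, γ = 5/3: T₂ = T₁·(V₁/V₂)^(γ−1) = 648.8 K; P₂ = P₁·(V₁/V₂)^γ = 31.27 bar.

P₂ ≈ 31.3 bar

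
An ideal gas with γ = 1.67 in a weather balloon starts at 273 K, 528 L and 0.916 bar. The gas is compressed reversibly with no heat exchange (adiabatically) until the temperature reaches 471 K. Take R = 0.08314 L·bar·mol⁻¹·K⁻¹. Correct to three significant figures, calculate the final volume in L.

V₂ ≈ 234 L

Reversible adiabatic, γ = 1.67: P₂ = P₁·(T₂/T₁)^(γ/(γ−1)) = 3.567 bar; V₂ = V₁·(T₁/T₂)^(1/(γ−1)) = 233.9 L.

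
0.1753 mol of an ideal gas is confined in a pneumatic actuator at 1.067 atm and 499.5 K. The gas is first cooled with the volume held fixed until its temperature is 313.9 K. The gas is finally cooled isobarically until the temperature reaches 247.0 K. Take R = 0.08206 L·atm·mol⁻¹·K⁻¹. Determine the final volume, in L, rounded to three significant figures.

V₃ ≈ 5.30 L

From PV = nRT: V₁ = nRT₁/P₁ = 6.734 L.
Isochoric, so P/T is constant: V₂ = V₁; P₂ = P₁·(T₂/T₁) = 0.6705 atm.
P constant ⇒ V ∝ T: P₃ = P₂; V₃ = V₂·(T₃/T₂) = 5.299 L.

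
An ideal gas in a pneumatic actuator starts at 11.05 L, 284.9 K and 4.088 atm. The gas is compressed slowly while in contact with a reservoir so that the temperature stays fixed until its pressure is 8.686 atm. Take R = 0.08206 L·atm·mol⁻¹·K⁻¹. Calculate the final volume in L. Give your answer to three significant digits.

Isothermal, so P V is constant: T₂ = T₁; V₂ = V₁·(P₁/P₂) = 5.201 L.

V₂ ≈ 5.20 L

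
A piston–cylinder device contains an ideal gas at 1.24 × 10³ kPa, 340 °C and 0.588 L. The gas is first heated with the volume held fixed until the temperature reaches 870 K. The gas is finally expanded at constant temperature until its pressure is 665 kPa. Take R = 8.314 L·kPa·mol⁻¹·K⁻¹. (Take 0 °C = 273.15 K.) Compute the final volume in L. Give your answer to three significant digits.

V₃ ≈ 1.56 L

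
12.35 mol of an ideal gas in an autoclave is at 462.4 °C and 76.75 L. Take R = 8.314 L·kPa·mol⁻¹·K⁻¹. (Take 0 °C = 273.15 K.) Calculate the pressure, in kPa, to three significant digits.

P ≈ 984 kPa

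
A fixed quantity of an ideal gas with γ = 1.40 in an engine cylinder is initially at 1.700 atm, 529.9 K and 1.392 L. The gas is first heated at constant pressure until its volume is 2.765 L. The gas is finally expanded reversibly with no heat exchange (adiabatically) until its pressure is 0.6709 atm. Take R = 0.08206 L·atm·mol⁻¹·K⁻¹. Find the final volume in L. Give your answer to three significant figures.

Isobaric, so V/T is constant: P₂ = P₁; T₂ = T₁·(V₂/V₁) = 1053 K.
Adiabatic (γ = 1.40), T V^(γ−1) and P V^γ constant: T₃ = T₂·(P₃/P₂)^((γ−1)/γ) = 807.0 K; V₃ = V₂·(P₂/P₃)^(1/γ) = 5.372 L.

V₃ ≈ 5.37 L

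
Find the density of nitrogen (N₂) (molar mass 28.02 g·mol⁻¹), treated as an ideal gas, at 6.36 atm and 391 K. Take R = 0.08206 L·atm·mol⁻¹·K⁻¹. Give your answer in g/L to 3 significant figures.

ρ = PM/(RT) = (6.36 × 28.02) / (0.08206 × 391.0)

ρ ≈ 5.55 g/L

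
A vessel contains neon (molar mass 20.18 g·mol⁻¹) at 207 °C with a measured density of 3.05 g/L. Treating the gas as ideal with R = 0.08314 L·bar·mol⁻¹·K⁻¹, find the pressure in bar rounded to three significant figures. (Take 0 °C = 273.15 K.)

ρ = PM/(RT) ⇒ P = ρRT/M = (3.05 × 0.08314 × 480.1) / 20.18

P ≈ 6.03 bar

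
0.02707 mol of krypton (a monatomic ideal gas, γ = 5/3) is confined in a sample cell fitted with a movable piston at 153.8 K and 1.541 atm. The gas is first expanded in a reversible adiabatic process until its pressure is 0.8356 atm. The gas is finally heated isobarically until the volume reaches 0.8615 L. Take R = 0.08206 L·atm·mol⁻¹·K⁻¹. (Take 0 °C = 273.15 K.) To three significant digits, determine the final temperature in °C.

From PV = nRT: V₁ = nRT₁/P₁ = 0.2217 L.
Adiabatic (γ = 5/3), T V^(γ−1) and P V^γ constant: T₂ = T₁·(P₂/P₁)^((γ−1)/γ) = 120.4 K; V₂ = V₁·(P₁/P₂)^(1/γ) = 0.3201 L.
P constant ⇒ V ∝ T: P₃ = P₂; T₃ = T₂·(V₃/V₂) = 324.1 K.

T₃ ≈ 50.9 °C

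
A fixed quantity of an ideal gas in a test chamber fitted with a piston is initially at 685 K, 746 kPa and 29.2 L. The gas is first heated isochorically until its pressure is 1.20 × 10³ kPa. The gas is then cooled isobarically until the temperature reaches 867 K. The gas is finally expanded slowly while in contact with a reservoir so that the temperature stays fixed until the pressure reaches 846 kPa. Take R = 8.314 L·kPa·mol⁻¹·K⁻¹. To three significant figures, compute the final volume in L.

V₄ ≈ 32.6 L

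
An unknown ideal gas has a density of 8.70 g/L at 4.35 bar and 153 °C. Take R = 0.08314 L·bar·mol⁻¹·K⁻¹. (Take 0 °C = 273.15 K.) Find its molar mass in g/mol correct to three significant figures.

ρ = PM/(RT) ⇒ M = ρRT/P = (8.70 × 0.08314 × 426.1) / 4.35

M ≈ 70.9 g/mol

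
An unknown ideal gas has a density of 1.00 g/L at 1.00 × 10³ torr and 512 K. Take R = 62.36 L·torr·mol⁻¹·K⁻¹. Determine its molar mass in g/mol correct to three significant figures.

ρ = PM/(RT) ⇒ M = ρRT/P = (1.00 × 62.36 × 512.0) / 1.00e+03

M ≈ 31.9 g/mol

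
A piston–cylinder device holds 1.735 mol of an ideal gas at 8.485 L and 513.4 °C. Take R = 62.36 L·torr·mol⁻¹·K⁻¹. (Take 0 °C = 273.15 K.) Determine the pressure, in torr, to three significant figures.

P ≈ 1.00e+04 torr

Convert: T = 786.55 K.
PV = nRT ⇒ P = nRT/V = (1.735 × 62.36 × 786.55) / 8.485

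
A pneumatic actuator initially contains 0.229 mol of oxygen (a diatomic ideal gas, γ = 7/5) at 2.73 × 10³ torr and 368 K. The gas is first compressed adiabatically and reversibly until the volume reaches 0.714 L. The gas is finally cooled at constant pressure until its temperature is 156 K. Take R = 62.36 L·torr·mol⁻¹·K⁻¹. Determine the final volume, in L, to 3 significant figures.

V₃ ≈ 0.204 L

From PV = nRT: V₁ = nRT₁/P₁ = 1.925 L.
Adiabatic (γ = 7/5), T V^(γ−1) and P V^γ constant: T₂ = T₁·(V₁/V₂)^(γ−1) = 547.2 K; P₂ = P₁·(V₁/V₂)^γ = 1.094e+04 torr.
Isobaric, so V/T is constant: P₃ = P₂; V₃ = V₂·(T₃/T₂) = 0.2036 L.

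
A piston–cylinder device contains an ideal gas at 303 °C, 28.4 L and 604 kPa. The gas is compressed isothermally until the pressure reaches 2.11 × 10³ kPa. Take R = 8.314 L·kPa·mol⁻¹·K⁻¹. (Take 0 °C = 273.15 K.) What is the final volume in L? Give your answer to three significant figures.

V₂ ≈ 8.13 L

Convert: T₁ = 576.1 K.
T constant ⇒ Boyle's law P V = const: T₂ = T₁; V₂ = V₁·(P₁/P₂) = 8.130 L.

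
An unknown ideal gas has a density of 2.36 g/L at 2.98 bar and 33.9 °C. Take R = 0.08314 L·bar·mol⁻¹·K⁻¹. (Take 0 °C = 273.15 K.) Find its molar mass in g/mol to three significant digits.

M ≈ 20.2 g/mol

ρ = PM/(RT) ⇒ M = ρRT/P = (2.36 × 0.08314 × 307.0) / 2.98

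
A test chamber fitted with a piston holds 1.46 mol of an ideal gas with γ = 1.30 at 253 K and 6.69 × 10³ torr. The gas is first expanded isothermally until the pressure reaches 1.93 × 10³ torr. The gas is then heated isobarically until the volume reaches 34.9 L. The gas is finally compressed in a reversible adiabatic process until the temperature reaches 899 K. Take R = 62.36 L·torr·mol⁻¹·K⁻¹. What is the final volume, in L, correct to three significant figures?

V₄ ≈ 18.2 L

From PV = nRT: V₁ = nRT₁/P₁ = 3.443 L.
T constant ⇒ Boyle's law P V = const: T₂ = T₁; V₂ = V₁·(P₁/P₂) = 11.93 L.
P constant ⇒ V ∝ T: P₃ = P₂; T₃ = T₂·(V₃/V₂) = 739.8 K.
Adiabatic (γ = 1.30), T V^(γ−1) and P V^γ constant: P₄ = P₃·(T₄/T₃)^(γ/(γ−1)) = 4491 torr; V₄ = V₃·(T₃/T₄)^(1/(γ−1)) = 18.23 L.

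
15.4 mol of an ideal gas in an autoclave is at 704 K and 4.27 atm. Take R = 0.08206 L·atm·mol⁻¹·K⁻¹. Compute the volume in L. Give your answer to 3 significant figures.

V ≈ 208 L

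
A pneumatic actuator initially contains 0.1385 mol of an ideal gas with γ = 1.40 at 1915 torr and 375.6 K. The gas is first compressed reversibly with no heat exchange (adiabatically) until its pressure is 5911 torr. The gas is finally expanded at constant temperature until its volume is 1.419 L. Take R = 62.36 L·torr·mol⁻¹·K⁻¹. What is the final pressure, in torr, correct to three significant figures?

P₃ ≈ 3.15e+03 torr

From PV = nRT: V₁ = nRT₁/P₁ = 1.694 L.
Reversible adiabatic, γ = 1.40: T₂ = T₁·(P₂/P₁)^((γ−1)/γ) = 518.3 K; V₂ = V₁·(P₁/P₂)^(1/γ) = 0.7573 L.
T constant ⇒ Boyle's law P V = const: T₃ = T₂; P₃ = P₂·(V₂/V₃) = 3155 torr.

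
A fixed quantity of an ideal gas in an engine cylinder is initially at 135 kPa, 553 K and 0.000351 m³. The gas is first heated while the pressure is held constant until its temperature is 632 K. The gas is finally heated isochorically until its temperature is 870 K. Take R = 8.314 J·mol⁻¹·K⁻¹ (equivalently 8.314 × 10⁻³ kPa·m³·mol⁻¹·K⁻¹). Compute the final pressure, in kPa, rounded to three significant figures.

P constant ⇒ V ∝ T: P₂ = P₁; V₂ = V₁·(T₂/T₁) = 0.0004011 m³.
V constant ⇒ P ∝ T: V₃ = V₂; P₃ = P₂·(T₃/T₂) = 185.8 kPa.

P₃ ≈ 186 kPa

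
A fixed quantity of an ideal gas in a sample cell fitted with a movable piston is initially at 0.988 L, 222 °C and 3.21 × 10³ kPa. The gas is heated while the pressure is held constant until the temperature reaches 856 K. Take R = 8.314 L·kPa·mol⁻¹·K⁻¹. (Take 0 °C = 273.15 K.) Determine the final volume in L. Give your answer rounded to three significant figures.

Convert: T₁ = 495.1 K.
P constant ⇒ V ∝ T: P₂ = P₁; V₂ = V₁·(T₂/T₁) = 1.708 L.

V₂ ≈ 1.71 L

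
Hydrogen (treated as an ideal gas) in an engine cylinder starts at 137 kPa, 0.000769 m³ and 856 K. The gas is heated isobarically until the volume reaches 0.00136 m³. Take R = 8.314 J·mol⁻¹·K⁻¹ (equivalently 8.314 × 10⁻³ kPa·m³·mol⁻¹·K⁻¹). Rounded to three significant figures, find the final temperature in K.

Isobaric, so V/T is constant: P₂ = P₁; T₂ = T₁·(V₂/V₁) = 1514 K.

T₂ ≈ 1.51e+03 K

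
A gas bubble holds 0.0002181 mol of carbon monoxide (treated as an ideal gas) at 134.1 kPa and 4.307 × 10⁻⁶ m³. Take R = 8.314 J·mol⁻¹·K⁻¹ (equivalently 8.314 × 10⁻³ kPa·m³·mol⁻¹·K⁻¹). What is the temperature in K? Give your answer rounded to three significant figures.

T ≈ 319 K

PV = nRT ⇒ T = PV/(nR) = (134.1 × 4.307e-06) / (0.0002181 × 8.314 × 10⁻³)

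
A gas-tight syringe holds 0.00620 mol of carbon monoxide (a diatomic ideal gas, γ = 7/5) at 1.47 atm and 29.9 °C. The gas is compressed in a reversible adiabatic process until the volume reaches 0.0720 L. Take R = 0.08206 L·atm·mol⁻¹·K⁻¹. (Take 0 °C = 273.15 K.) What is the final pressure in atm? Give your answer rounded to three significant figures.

P₂ ≈ 2.49 atm

Convert: T₁ = 303.0 K.
From PV = nRT: V₁ = nRT₁/P₁ = 0.1049 L.
Reversible adiabatic, γ = 7/5: T₂ = T₁·(V₁/V₂)^(γ−1) = 352.3 K; P₂ = P₁·(V₁/V₂)^γ = 2.489 atm.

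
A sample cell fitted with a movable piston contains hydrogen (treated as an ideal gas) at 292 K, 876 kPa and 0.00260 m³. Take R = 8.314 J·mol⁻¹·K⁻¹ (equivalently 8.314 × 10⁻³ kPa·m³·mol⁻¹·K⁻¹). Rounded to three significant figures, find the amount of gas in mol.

PV = nRT ⇒ n = PV/(RT) = (876 × 0.00260) / (8.314 × 10⁻³ × 292)

n ≈ 0.938 mol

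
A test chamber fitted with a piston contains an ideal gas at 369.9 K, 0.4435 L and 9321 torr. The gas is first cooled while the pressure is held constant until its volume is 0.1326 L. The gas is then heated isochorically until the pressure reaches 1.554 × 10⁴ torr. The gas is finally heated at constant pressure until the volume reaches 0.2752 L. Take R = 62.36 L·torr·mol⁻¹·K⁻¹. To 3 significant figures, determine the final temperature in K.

Isobaric, so V/T is constant: P₂ = P₁; T₂ = T₁·(V₂/V₁) = 110.6 K.
Isochoric, so P/T is constant: V₃ = V₂; T₃ = T₂·(P₃/P₂) = 184.4 K.
P constant ⇒ V ∝ T: P₄ = P₃; T₄ = T₃·(V₄/V₃) = 382.7 K.

T₄ ≈ 383 K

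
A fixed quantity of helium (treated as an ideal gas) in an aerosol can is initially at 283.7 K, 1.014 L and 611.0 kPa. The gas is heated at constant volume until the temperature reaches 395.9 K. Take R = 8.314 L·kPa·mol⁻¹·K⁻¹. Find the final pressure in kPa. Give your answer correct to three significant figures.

P₂ ≈ 853 kPa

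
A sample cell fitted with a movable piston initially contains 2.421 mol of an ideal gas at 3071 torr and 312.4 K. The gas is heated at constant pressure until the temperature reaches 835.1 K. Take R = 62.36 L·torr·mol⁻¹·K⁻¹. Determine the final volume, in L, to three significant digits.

From PV = nRT: V₁ = nRT₁/P₁ = 15.36 L.
Isobaric, so V/T is constant: P₂ = P₁; V₂ = V₁·(T₂/T₁) = 41.05 L.

V₂ ≈ 41.1 L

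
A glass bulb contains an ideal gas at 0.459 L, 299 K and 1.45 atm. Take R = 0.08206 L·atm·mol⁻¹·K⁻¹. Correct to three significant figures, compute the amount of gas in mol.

n ≈ 0.0271 mol

PV = nRT ⇒ n = PV/(RT) = (1.45 × 0.459) / (0.08206 × 299)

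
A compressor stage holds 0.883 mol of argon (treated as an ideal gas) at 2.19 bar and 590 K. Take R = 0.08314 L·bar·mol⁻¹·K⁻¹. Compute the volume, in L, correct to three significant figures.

PV = nRT ⇒ V = nRT/P = (0.883 × 0.08314 × 590) / 2.19

V ≈ 19.8 L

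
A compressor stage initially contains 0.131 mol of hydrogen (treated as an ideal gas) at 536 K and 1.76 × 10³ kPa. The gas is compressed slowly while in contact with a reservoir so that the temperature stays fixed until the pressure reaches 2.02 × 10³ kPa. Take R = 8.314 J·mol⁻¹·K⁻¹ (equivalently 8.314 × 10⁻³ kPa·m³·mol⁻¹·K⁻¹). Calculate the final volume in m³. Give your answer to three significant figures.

From PV = nRT: V₁ = nRT₁/P₁ = 0.0003317 m³.
T constant ⇒ Boyle's law P V = const: T₂ = T₁; V₂ = V₁·(P₁/P₂) = 0.0002890 m³.

V₂ ≈ 0.000289 m³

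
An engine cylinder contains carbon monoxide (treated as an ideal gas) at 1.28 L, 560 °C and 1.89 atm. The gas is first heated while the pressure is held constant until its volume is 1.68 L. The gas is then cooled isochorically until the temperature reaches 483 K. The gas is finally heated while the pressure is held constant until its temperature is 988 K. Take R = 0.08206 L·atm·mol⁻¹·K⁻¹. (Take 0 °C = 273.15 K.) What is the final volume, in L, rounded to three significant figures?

V₄ ≈ 3.44 L

Convert: T₁ = 833.1 K.
P constant ⇒ V ∝ T: P₂ = P₁; T₂ = T₁·(V₂/V₁) = 1094 K.
V constant ⇒ P ∝ T: V₃ = V₂; P₃ = P₂·(T₃/T₂) = 0.8348 atm.
P constant ⇒ V ∝ T: P₄ = P₃; V₄ = V₃·(T₄/T₃) = 3.437 L.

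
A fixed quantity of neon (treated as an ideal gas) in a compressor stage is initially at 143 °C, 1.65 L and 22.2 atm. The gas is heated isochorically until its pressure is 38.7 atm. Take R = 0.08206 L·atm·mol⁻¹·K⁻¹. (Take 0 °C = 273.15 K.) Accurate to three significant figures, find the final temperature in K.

Convert: T₁ = 416.1 K.
Isochoric, so P/T is constant: V₂ = V₁; T₂ = T₁·(P₂/P₁) = 725.5 K.

T₂ ≈ 725 K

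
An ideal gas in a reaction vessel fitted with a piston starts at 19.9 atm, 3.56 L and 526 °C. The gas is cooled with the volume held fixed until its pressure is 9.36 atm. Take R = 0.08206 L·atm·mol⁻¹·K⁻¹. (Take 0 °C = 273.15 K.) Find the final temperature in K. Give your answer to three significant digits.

Convert: T₁ = 799.1 K.
V constant ⇒ P ∝ T: V₂ = V₁; T₂ = T₁·(P₂/P₁) = 375.9 K.

T₂ ≈ 376 K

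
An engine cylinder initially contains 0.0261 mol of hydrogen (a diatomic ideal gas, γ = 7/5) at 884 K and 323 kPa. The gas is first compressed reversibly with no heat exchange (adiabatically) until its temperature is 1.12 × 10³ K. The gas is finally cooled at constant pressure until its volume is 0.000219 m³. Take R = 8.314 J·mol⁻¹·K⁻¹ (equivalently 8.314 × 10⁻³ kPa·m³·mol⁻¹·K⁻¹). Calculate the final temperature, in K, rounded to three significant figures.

From PV = nRT: V₁ = nRT₁/P₁ = 0.0005939 m³.
Adiabatic (γ = 7/5), T V^(γ−1) and P V^γ constant: P₂ = P₁·(T₂/T₁)^(γ/(γ−1)) = 739.4 kPa; V₂ = V₁·(T₁/T₂)^(1/(γ−1)) = 0.0003287 m³.
Isobaric, so V/T is constant: P₃ = P₂; T₃ = T₂·(V₃/V₂) = 746.2 K.

T₃ ≈ 746 K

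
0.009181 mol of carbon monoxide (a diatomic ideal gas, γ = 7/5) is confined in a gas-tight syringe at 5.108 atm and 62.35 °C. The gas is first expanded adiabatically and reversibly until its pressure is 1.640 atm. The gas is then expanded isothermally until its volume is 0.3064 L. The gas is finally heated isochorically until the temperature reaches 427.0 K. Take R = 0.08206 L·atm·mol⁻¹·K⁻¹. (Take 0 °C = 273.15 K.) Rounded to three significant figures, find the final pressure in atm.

P₄ ≈ 1.05 atm

Convert: T₁ = 335.5 K.
From PV = nRT: V₁ = nRT₁/P₁ = 0.04948 L.
Reversible adiabatic, γ = 7/5: T₂ = T₁·(P₂/P₁)^((γ−1)/γ) = 242.5 K; V₂ = V₁·(P₁/P₂)^(1/γ) = 0.1114 L.
T constant ⇒ Boyle's law P V = const: T₃ = T₂; P₃ = P₂·(V₂/V₃) = 0.5963 atm.
V constant ⇒ P ∝ T: V₄ = V₃; P₄ = P₃·(T₄/T₃) = 1.050 atm.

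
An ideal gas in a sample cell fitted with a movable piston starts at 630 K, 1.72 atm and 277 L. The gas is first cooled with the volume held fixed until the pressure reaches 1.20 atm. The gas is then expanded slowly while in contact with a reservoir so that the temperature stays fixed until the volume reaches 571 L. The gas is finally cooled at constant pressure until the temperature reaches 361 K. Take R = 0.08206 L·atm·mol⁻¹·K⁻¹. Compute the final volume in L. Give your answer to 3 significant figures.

V₄ ≈ 469 L

Isochoric, so P/T is constant: V₂ = V₁; T₂ = T₁·(P₂/P₁) = 439.5 K.
Isothermal, so P V is constant: T₃ = T₂; P₃ = P₂·(V₂/V₃) = 0.5821 atm.
P constant ⇒ V ∝ T: P₄ = P₃; V₄ = V₃·(T₄/T₃) = 469.0 L.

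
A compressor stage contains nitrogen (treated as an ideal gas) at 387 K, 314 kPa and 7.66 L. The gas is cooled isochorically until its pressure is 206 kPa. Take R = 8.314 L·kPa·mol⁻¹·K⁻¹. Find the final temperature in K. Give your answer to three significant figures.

T₂ ≈ 254 K

Isochoric, so P/T is constant: V₂ = V₁; T₂ = T₁·(P₂/P₁) = 253.9 K.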